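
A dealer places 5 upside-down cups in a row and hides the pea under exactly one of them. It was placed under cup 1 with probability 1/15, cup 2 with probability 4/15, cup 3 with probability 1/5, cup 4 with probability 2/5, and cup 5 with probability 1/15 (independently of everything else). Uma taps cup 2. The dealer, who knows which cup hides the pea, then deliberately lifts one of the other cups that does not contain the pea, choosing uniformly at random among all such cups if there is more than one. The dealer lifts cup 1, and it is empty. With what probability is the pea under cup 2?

Consider each possible location of the pea in turn.
If it is under cup 1 (prior 1/15): the dealer opened cup 1, so this case is ruled out; weight (1/15)·0 = 0.
If it is under cup 2 (prior 4/15): the dealer has 4 equally likely choices, so probability 1/4; weight (4/15)·(1/4) = 1/15.
If it is under cup 3 (prior 1/5): the dealer has 3 equally likely choices, so probability 1/3; weight (1/5)·(1/3) = 1/15.
If it is under cup 4 (prior 2/5): the dealer has 3 equally likely choices, so probability 1/3; weight (2/5)·(1/3) = 2/15.
If it is under cup 5 (prior 1/15): the dealer has 3 equally likely choices, so probability 1/3; weight (1/15)·(1/3) = 1/45.
The weights sum to 13/45.
So P(the pea under cup 2 | the dealer opened cup 1) = (1/15) / (13/45) = 3/13.

3/13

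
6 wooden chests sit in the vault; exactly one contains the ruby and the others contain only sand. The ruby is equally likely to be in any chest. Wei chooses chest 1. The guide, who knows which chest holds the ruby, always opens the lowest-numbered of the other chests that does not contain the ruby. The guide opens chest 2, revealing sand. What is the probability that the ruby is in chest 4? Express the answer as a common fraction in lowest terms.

Condition on the true location of the ruby.
If it is in any of chests 1, 3, 4, 5, and 6 (prior 1/6 each): chest 2 is the lowest-numbered option available, probability 1; weight (1/6)·1 = 1/6 each.
If it is in chest 2 (prior 1/6): the guide opened chest 2, so this case is ruled out; weight (1/6)·0 = 0.
The weights sum to 5/6.
So P(the ruby in chest 4 | the guide opened chest 2) = (1/6) / (5/6) = 1/5.

1/5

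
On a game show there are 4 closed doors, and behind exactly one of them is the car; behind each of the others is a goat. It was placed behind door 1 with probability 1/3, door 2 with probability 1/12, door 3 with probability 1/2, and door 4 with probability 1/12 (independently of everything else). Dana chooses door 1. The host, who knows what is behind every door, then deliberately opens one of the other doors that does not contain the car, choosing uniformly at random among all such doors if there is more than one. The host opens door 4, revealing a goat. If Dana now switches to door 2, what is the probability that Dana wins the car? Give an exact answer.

Condition on the true location of the car.
If it is behind door 1 (prior 1/3): the host has 3 equally likely choices, so probability 1/3; weight (1/3)·(1/3) = 1/9.
If it is behind door 2 (prior 1/12): the host has 2 equally likely choices, so probability 1/2; weight (1/12)·(1/2) = 1/24.
If it is behind door 3 (prior 1/2): the host has 2 equally likely choices, so probability 1/2; weight (1/2)·(1/2) = 1/4.
If it is behind door 4 (prior 1/12): the host opened door 4, so this case is ruled out; weight (1/12)·0 = 0.
The weights sum to 29/72.
So P(the car behind door 2 | the host opened door 4) = (1/24) / (29/72) = 3/29.

3/29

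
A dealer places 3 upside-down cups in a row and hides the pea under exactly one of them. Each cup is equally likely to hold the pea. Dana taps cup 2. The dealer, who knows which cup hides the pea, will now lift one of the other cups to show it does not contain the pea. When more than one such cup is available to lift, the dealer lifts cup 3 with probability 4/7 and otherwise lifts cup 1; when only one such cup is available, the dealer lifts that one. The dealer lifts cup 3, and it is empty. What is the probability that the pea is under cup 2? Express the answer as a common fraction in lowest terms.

4/11

Condition on the true location of the pea.
If it is under cup 1 (prior 1/3): only cup 3 is available, probability 1; weight (1/3)·1 = 1/3.
If it is under cup 2 (prior 1/3): cup 3 is available, opened with probability 4/7; weight (1/3)·(4/7) = 4/21.
If it is under cup 3 (prior 1/3): the dealer opened cup 3, so this case is ruled out; weight (1/3)·0 = 0.
The weights sum to 11/21.
So P(the pea under cup 2 | the dealer opened cup 3) = (4/21) / (11/21) = 4/11.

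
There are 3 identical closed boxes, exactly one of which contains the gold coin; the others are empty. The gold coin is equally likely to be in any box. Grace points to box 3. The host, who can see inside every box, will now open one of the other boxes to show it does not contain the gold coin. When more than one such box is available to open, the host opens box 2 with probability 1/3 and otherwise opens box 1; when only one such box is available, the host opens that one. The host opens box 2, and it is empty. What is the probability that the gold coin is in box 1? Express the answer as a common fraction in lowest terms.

Apply Bayes' rule, conditioning on where the gold coin actually is.
If it is in box 1 (prior 1/3): only box 2 is available, probability 1; weight (1/3)·1 = 1/3.
If it is in box 2 (prior 1/3): the host opened box 2, so this case is ruled out; weight (1/3)·0 = 0.
If it is in box 3 (prior 1/3): box 2 is available, opened with probability 1/3; weight (1/3)·(1/3) = 1/9.
The weights sum to 4/9.
So P(the gold coin in box 1 | the host opened box 2) = (1/3) / (4/9) = 3/4.

3/4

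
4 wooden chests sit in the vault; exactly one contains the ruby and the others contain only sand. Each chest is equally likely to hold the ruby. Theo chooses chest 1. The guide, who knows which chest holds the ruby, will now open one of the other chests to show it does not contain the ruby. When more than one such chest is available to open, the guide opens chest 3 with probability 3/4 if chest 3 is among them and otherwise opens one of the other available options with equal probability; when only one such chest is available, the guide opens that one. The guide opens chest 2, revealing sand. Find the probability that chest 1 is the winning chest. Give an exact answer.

Consider each possible location of the ruby in turn.
If it is in chest 1 (prior 1/4): chest 3 is available but not opened; chest 2 gets probability (1 − 3/4)/2 = 1/8; weight (1/4)·(1/8) = 1/32.
If it is in chest 2 (prior 1/4): the guide opened chest 2, so this case is ruled out; weight (1/4)·0 = 0.
If it is in chest 3 (prior 1/4): chest 3 holds the prize so is unavailable; the guide chooses uniformly among the 2 others, probability 1/2; weight (1/4)·(1/2) = 1/8.
If it is in chest 4 (prior 1/4): chest 3 is available but not opened, probability 1/4; weight (1/4)·(1/4) = 1/16.
The weights sum to 7/32.
So P(the ruby in chest 1 | the guide opened chest 2) = (1/32) / (7/32) = 1/7.

1/7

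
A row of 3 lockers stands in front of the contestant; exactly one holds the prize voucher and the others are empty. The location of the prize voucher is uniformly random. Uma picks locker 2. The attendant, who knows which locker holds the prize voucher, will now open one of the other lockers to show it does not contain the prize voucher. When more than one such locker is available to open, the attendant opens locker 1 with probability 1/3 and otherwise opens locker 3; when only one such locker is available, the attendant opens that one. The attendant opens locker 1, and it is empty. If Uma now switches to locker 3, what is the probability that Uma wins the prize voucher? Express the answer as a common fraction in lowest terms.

3/4

Condition on the true location of the prize voucher.
If it is in locker 1 (prior 1/3): the attendant opened locker 1, so this case is ruled out; weight (1/3)·0 = 0.
If it is in locker 2 (prior 1/3): locker 1 is available, opened with probability 1/3; weight (1/3)·(1/3) = 1/9.
If it is in locker 3 (prior 1/3): only locker 1 is available, probability 1; weight (1/3)·1 = 1/3.
The weights sum to 4/9.
So P(the prize voucher in locker 3 | the attendant opened locker 1) = (1/3) / (4/9) = 3/4.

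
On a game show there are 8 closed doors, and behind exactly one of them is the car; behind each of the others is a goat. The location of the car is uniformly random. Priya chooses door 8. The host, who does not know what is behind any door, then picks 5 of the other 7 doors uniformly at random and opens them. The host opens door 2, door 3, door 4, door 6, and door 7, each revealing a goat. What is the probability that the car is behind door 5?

Condition on the true location of the car.
If it is behind any of doors 1, 5, and 8 (prior 1/8 each): the host picks exactly this set with probability 1/21 regardless, and none is the prize; weight (1/8)·(1/21) = 1/168 each.
If it is behind any of doors 2, 3, 4, 6, and 7 (prior 1/8 each): that door was opened and seen not to hold the prize — ruled out; weight (1/8)·0 = 0 each.
The weights sum to 1/56.
So P(the car behind door 5 | the host opened door 2, door 3, door 4, door 6, and door 7) = (1/168) / (1/56) = 1/3.

1/3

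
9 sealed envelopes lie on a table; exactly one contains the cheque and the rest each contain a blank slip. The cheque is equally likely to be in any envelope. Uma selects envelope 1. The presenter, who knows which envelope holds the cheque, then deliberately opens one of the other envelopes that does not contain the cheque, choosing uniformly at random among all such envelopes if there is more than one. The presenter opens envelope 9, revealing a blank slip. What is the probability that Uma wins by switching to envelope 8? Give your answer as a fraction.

Apply Bayes' rule, conditioning on where the cheque actually is.
If it is in envelope 1 (prior 1/9): the presenter has 8 equally likely choices, so probability 1/8; weight (1/9)·(1/8) = 1/72.
If it is in any of envelopes 2, 3, 4, 5, 6, 7, and 8 (prior 1/9 each): the presenter has 7 equally likely choices, so probability 1/7; weight (1/9)·(1/7) = 1/63 each.
If it is in envelope 9 (prior 1/9): the presenter opened envelope 9, so this case is ruled out; weight (1/9)·0 = 0.
The weights sum to 1/8.
So P(the cheque in envelope 8 | the presenter opened envelope 9) = (1/63) / (1/8) = 8/63.

8/63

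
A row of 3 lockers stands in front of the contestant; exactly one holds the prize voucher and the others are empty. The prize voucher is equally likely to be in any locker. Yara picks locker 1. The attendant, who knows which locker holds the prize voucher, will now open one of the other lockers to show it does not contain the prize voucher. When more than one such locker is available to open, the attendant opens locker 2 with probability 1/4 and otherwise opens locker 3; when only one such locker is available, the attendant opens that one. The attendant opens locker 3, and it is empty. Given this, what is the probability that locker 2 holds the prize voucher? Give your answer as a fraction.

Condition on the true location of the prize voucher.
If it is in locker 1 (prior 1/3): locker 2 is available but not opened, probability 3/4; weight (1/3)·(3/4) = 1/4.
If it is in locker 2 (prior 1/3): only locker 3 is available, probability 1; weight (1/3)·1 = 1/3.
If it is in locker 3 (prior 1/3): the attendant opened locker 3, so this case is ruled out; weight (1/3)·0 = 0.
The weights sum to 7/12.
So P(the prize voucher in locker 2 | the attendant opened locker 3) = (1/3) / (7/12) = 4/7.

4/7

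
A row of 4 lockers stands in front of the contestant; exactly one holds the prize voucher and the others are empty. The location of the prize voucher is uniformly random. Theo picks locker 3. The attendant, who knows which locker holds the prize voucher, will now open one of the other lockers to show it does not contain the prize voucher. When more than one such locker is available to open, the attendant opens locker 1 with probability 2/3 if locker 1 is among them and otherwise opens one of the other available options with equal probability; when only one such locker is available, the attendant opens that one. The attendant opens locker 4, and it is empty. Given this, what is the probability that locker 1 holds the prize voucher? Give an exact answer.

1/2

Condition on the true location of the prize voucher.
If it is in locker 1 (prior 1/4): locker 1 holds the prize so is unavailable; the attendant chooses uniformly among the 2 others, probability 1/2; weight (1/4)·(1/2) = 1/8.
If it is in locker 2 (prior 1/4): locker 1 is available but not opened, probability 1/3; weight (1/4)·(1/3) = 1/12.
If it is in locker 3 (prior 1/4): locker 1 is available but not opened; locker 4 gets probability (1 − 2/3)/2 = 1/6; weight (1/4)·(1/6) = 1/24.
If it is in locker 4 (prior 1/4): the attendant opened locker 4, so this case is ruled out; weight (1/4)·0 = 0.
The weights sum to 1/4.
So P(the prize voucher in locker 1 | the attendant opened locker 4) = (1/8) / (1/4) = 1/2.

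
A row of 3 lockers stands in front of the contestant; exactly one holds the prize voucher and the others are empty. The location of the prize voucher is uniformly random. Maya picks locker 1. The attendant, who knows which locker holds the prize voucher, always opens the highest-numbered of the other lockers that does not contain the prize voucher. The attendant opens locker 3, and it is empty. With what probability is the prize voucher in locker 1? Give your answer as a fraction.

Apply Bayes' rule, conditioning on where the prize voucher actually is.
If it is in either of lockers 1 and 2 (prior 1/3 each): locker 3 is the highest-numbered option available, probability 1; weight (1/3)·1 = 1/3 each.
If it is in locker 3 (prior 1/3): the attendant opened locker 3, so this case is ruled out; weight (1/3)·0 = 0.
The weights sum to 2/3.
So P(the prize voucher in locker 1 | the attendant opened locker 3) = (1/3) / (2/3) = 1/2.

1/2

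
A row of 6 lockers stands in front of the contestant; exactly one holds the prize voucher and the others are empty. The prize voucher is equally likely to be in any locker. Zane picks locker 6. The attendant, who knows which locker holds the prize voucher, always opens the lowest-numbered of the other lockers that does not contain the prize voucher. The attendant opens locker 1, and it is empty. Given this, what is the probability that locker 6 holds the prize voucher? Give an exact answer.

1/5

Condition on the true location of the prize voucher.
If it is in locker 1 (prior 1/6): the attendant opened locker 1, so this case is ruled out; weight (1/6)·0 = 0.
If it is in any of lockers 2, 3, 4, 5, and 6 (prior 1/6 each): locker 1 is the lowest-numbered option available, probability 1; weight (1/6)·1 = 1/6 each.
The weights sum to 5/6.
So P(the prize voucher in locker 6 | the attendant opened locker 1) = (1/6) / (5/6) = 1/5.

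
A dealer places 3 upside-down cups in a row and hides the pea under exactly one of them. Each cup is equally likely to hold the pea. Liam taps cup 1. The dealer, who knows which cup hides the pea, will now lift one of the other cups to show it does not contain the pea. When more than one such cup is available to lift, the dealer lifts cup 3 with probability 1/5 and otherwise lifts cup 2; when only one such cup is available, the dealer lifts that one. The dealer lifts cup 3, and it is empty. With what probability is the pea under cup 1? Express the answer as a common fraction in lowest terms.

Condition on the true location of the pea.
If it is under cup 1 (prior 1/3): cup 3 is available, opened with probability 1/5; weight (1/3)·(1/5) = 1/15.
If it is under cup 2 (prior 1/3): only cup 3 is available, probability 1; weight (1/3)·1 = 1/3.
If it is under cup 3 (prior 1/3): the dealer opened cup 3, so this case is ruled out; weight (1/3)·0 = 0.
The weights sum to 2/5.
So P(the pea under cup 1 | the dealer opened cup 3) = (1/15) / (2/5) = 1/6.

1/6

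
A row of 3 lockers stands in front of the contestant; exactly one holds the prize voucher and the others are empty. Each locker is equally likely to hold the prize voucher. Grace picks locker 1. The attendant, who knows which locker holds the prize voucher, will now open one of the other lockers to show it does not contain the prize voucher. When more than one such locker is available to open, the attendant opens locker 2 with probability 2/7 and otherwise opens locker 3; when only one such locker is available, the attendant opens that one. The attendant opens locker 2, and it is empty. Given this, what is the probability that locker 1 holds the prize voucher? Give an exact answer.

2/9

Condition on the true location of the prize voucher.
If it is in locker 1 (prior 1/3): locker 2 is available, opened with probability 2/7; weight (1/3)·(2/7) = 2/21.
If it is in locker 2 (prior 1/3): the attendant opened locker 2, so this case is ruled out; weight (1/3)·0 = 0.
If it is in locker 3 (prior 1/3): only locker 2 is available, probability 1; weight (1/3)·1 = 1/3.
The weights sum to 3/7.
So P(the prize voucher in locker 1 | the attendant opened locker 2) = (2/21) / (3/7) = 2/9.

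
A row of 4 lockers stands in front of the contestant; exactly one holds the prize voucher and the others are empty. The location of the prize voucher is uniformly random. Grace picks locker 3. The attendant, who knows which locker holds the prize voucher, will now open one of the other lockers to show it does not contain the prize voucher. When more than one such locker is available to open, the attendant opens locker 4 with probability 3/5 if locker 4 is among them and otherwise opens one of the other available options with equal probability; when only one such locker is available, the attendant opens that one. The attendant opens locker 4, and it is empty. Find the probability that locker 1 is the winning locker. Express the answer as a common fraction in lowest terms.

1/3

Apply Bayes' rule, conditioning on where the prize voucher actually is.
If it is in any of lockers 1, 2, and 3 (prior 1/4 each): locker 4 is available, opened with probability 3/5; weight (1/4)·(3/5) = 3/20 each.
If it is in locker 4 (prior 1/4): the attendant opened locker 4, so this case is ruled out; weight (1/4)·0 = 0.
The weights sum to 9/20.
So P(the prize voucher in locker 1 | the attendant opened locker 4) = (3/20) / (9/20) = 1/3.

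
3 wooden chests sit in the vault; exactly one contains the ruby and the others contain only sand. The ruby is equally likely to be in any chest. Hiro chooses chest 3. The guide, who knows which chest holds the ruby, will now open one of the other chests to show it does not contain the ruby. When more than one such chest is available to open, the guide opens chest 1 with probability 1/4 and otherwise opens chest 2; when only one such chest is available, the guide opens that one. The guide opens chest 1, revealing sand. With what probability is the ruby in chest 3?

Apply Bayes' rule, conditioning on where the ruby actually is.
If it is in chest 1 (prior 1/3): the guide opened chest 1, so this case is ruled out; weight (1/3)·0 = 0.
If it is in chest 2 (prior 1/3): only chest 1 is available, probability 1; weight (1/3)·1 = 1/3.
If it is in chest 3 (prior 1/3): chest 1 is available, opened with probability 1/4; weight (1/3)·(1/4) = 1/12.
The weights sum to 5/12.
So P(the ruby in chest 3 | the guide opened chest 1) = (1/12) / (5/12) = 1/5.

1/5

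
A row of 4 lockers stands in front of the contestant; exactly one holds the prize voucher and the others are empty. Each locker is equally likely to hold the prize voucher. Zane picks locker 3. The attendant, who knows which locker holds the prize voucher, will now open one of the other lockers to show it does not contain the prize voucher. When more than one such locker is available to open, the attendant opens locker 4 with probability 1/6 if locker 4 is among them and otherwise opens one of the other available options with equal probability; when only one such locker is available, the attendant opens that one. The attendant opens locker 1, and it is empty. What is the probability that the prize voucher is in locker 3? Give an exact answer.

5/21

Condition on the true location of the prize voucher.
If it is in locker 1 (prior 1/4): the attendant opened locker 1, so this case is ruled out; weight (1/4)·0 = 0.
If it is in locker 2 (prior 1/4): locker 4 is available but not opened, probability 5/6; weight (1/4)·(5/6) = 5/24.
If it is in locker 3 (prior 1/4): locker 4 is available but not opened; locker 1 gets probability (1 − 1/6)/2 = 5/12; weight (1/4)·(5/12) = 5/48.
If it is in locker 4 (prior 1/4): locker 4 holds the prize so is unavailable; the attendant chooses uniformly among the 2 others, probability 1/2; weight (1/4)·(1/2) = 1/8.
The weights sum to 7/16.
So P(the prize voucher in locker 3 | the attendant opened locker 1) = (5/48) / (7/16) = 5/21.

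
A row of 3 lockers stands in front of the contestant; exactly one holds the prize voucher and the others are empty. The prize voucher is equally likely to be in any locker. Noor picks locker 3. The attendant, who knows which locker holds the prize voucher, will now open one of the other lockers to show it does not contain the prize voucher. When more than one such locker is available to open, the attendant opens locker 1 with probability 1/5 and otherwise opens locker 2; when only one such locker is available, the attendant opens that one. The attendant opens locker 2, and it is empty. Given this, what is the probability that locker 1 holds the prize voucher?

5/9

Apply Bayes' rule, conditioning on where the prize voucher actually is.
If it is in locker 1 (prior 1/3): only locker 2 is available, probability 1; weight (1/3)·1 = 1/3.
If it is in locker 2 (prior 1/3): the attendant opened locker 2, so this case is ruled out; weight (1/3)·0 = 0.
If it is in locker 3 (prior 1/3): locker 1 is available but not opened, probability 4/5; weight (1/3)·(4/5) = 4/15.
The weights sum to 3/5.
So P(the prize voucher in locker 1 | the attendant opened locker 2) = (1/3) / (3/5) = 5/9.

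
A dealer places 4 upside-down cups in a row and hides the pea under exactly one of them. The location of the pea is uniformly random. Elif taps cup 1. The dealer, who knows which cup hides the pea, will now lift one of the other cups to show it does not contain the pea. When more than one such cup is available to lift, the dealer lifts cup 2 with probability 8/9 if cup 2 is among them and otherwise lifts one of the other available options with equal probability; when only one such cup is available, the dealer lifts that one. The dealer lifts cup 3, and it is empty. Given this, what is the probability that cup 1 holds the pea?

1/12

Apply Bayes' rule, conditioning on where the pea actually is.
If it is under cup 1 (prior 1/4): cup 2 is available but not opened; cup 3 gets probability (1 − 8/9)/2 = 1/18; weight (1/4)·(1/18) = 1/72.
If it is under cup 2 (prior 1/4): cup 2 holds the prize so is unavailable; the dealer chooses uniformly among the 2 others, probability 1/2; weight (1/4)·(1/2) = 1/8.
If it is under cup 3 (prior 1/4): the dealer opened cup 3, so this case is ruled out; weight (1/4)·0 = 0.
If it is under cup 4 (prior 1/4): cup 2 is available but not opened, probability 1/9; weight (1/4)·(1/9) = 1/36.
The weights sum to 1/6.
So P(the pea under cup 1 | the dealer opened cup 3) = (1/72) / (1/6) = 1/12.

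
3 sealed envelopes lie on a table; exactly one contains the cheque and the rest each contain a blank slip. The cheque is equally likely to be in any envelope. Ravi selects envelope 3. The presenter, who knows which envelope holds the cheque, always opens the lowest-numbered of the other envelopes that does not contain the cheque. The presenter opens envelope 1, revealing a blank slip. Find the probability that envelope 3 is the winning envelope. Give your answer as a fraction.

1/2

Consider each possible location of the cheque in turn.
If it is in envelope 1 (prior 1/3): the presenter opened envelope 1, so this case is ruled out; weight (1/3)·0 = 0.
If it is in either of envelopes 2 and 3 (prior 1/3 each): envelope 1 is the lowest-numbered option available, probability 1; weight (1/3)·1 = 1/3 each.
The weights sum to 2/3.
So P(the cheque in envelope 3 | the presenter opened envelope 1) = (1/3) / (2/3) = 1/2.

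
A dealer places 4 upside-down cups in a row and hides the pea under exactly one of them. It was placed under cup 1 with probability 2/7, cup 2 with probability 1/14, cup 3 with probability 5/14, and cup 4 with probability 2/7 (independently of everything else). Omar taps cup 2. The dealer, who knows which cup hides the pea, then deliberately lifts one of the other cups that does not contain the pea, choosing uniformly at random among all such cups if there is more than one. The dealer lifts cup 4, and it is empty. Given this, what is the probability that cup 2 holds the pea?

Condition on the true location of the pea.
If it is under cup 1 (prior 2/7): the dealer has 2 equally likely choices, so probability 1/2; weight (2/7)·(1/2) = 1/7.
If it is under cup 2 (prior 1/14): the dealer has 3 equally likely choices, so probability 1/3; weight (1/14)·(1/3) = 1/42.
If it is under cup 3 (prior 5/14): the dealer has 2 equally likely choices, so probability 1/2; weight (5/14)·(1/2) = 5/28.
If it is under cup 4 (prior 2/7): the dealer opened cup 4, so this case is ruled out; weight (2/7)·0 = 0.
The weights sum to 29/84.
So P(the pea under cup 2 | the dealer opened cup 4) = (1/42) / (29/84) = 2/29.

2/29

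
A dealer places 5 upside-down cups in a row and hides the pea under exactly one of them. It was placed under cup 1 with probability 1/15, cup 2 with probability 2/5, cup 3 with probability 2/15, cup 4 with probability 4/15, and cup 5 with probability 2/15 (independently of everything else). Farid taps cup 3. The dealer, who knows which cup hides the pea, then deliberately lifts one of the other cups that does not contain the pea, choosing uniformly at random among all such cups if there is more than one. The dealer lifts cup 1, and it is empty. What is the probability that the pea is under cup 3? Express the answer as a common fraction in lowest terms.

1/9

Condition on the true location of the pea.
If it is under cup 1 (prior 1/15): the dealer opened cup 1, so this case is ruled out; weight (1/15)·0 = 0.
If it is under cup 2 (prior 2/5): the dealer has 3 equally likely choices, so probability 1/3; weight (2/5)·(1/3) = 2/15.
If it is under cup 3 (prior 2/15): the dealer has 4 equally likely choices, so probability 1/4; weight (2/15)·(1/4) = 1/30.
If it is under cup 4 (prior 4/15): the dealer has 3 equally likely choices, so probability 1/3; weight (4/15)·(1/3) = 4/45.
If it is under cup 5 (prior 2/15): the dealer has 3 equally likely choices, so probability 1/3; weight (2/15)·(1/3) = 2/45.
The weights sum to 3/10.
So P(the pea under cup 3 | the dealer opened cup 1) = (1/30) / (3/10) = 1/9.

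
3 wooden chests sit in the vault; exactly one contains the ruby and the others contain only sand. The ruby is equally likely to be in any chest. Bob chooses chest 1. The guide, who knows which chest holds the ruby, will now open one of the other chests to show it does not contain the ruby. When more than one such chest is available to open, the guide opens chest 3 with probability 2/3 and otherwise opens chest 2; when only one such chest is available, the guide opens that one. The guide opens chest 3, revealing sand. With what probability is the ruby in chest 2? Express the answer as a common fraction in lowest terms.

3/5

Apply Bayes' rule, conditioning on where the ruby actually is.
If it is in chest 1 (prior 1/3): chest 3 is available, opened with probability 2/3; weight (1/3)·(2/3) = 2/9.
If it is in chest 2 (prior 1/3): only chest 3 is available, probability 1; weight (1/3)·1 = 1/3.
If it is in chest 3 (prior 1/3): the guide opened chest 3, so this case is ruled out; weight (1/3)·0 = 0.
The weights sum to 5/9.
So P(the ruby in chest 2 | the guide opened chest 3) = (1/3) / (5/9) = 3/5.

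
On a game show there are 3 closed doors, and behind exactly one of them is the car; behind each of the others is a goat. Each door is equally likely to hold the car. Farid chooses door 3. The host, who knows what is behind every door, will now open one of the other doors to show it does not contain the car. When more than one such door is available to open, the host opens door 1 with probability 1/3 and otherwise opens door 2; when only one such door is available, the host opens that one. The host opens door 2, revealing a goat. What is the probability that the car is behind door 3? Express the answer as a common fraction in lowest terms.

Condition on the true location of the car.
If it is behind door 1 (prior 1/3): only door 2 is available, probability 1; weight (1/3)·1 = 1/3.
If it is behind door 2 (prior 1/3): the host opened door 2, so this case is ruled out; weight (1/3)·0 = 0.
If it is behind door 3 (prior 1/3): door 1 is available but not opened, probability 2/3; weight (1/3)·(2/3) = 2/9.
The weights sum to 5/9.
So P(the car behind door 3 | the host opened door 2) = (2/9) / (5/9) = 2/5.

2/5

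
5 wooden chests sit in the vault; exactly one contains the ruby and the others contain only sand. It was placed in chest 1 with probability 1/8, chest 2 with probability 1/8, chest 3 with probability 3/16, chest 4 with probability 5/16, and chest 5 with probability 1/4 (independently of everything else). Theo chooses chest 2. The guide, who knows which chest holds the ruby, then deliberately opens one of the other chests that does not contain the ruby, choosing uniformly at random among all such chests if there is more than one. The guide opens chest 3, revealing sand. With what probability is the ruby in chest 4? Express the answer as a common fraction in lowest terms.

Apply Bayes' rule, conditioning on where the ruby actually is.
If it is in chest 1 (prior 1/8): the guide has 3 equally likely choices, so probability 1/3; weight (1/8)·(1/3) = 1/24.
If it is in chest 2 (prior 1/8): the guide has 4 equally likely choices, so probability 1/4; weight (1/8)·(1/4) = 1/32.
If it is in chest 3 (prior 3/16): the guide opened chest 3, so this case is ruled out; weight (3/16)·0 = 0.
If it is in chest 4 (prior 5/16): the guide has 3 equally likely choices, so probability 1/3; weight (5/16)·(1/3) = 5/48.
If it is in chest 5 (prior 1/4): the guide has 3 equally likely choices, so probability 1/3; weight (1/4)·(1/3) = 1/12.
The weights sum to 25/96.
So P(the ruby in chest 4 | the guide opened chest 3) = (5/48) / (25/96) = 2/5.

2/5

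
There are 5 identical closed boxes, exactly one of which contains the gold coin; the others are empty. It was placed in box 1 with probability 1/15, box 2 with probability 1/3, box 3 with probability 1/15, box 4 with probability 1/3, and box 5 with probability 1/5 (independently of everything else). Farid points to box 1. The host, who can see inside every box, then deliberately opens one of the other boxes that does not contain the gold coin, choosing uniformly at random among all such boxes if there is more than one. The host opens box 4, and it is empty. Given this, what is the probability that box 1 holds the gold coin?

1/13

Consider each possible location of the gold coin in turn.
If it is in box 1 (prior 1/15): the host has 4 equally likely choices, so probability 1/4; weight (1/15)·(1/4) = 1/60.
If it is in box 2 (prior 1/3): the host has 3 equally likely choices, so probability 1/3; weight (1/3)·(1/3) = 1/9.
If it is in box 3 (prior 1/15): the host has 3 equally likely choices, so probability 1/3; weight (1/15)·(1/3) = 1/45.
If it is in box 4 (prior 1/3): the host opened box 4, so this case is ruled out; weight (1/3)·0 = 0.
If it is in box 5 (prior 1/5): the host has 3 equally likely choices, so probability 1/3; weight (1/5)·(1/3) = 1/15.
The weights sum to 13/60.
So P(the gold coin in box 1 | the host opened box 4) = (1/60) / (13/60) = 1/13.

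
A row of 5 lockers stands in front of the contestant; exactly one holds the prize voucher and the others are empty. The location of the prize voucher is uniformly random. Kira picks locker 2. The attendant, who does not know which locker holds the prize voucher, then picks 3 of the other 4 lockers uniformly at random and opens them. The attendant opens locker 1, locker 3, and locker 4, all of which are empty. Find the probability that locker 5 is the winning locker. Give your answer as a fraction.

Because the attendant chose which lockers to open without knowing where the prize voucher is, the choice is independent of the prize location. Learning that none of the 3 opened lockers holds the prize voucher simply rules out those 3 locations and leaves the remaining 2 lockers still equally likely by symmetry.
So P(the prize voucher in locker 5) = 1/2.

1/2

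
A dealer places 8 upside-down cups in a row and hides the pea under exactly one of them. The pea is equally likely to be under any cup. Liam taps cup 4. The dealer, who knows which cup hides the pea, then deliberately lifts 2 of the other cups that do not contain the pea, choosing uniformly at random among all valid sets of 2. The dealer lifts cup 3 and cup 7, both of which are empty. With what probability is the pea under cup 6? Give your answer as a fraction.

7/40

Condition on the true location of the pea.
If it is under any of cups 1, 2, 5, 6, and 8 (prior 1/8 each): the dealer has 15 equally likely choices, so probability 1/15; weight (1/8)·(1/15) = 1/120 each.
If it is under either of cups 3 and 7 (prior 1/8 each): that cup was opened and seen not to hold the prize — ruled out; weight (1/8)·0 = 0 each.
If it is under cup 4 (prior 1/8): the dealer has 21 equally likely choices, so probability 1/21; weight (1/8)·(1/21) = 1/168.
The weights sum to 1/21.
So P(the pea under cup 6 | the dealer opened cup 3 and cup 7) = (1/120) / (1/21) = 7/40.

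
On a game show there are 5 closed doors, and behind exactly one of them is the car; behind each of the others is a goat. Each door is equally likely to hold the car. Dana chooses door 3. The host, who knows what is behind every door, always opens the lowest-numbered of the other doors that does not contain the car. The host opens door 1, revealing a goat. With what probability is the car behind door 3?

Condition on the true location of the car.
If it is behind door 1 (prior 1/5): the host opened door 1, so this case is ruled out; weight (1/5)·0 = 0.
If it is behind any of doors 2, 3, 4, and 5 (prior 1/5 each): door 1 is the lowest-numbered option available, probability 1; weight (1/5)·1 = 1/5 each.
The weights sum to 4/5.
So P(the car behind door 3 | the host opened door 1) = (1/5) / (4/5) = 1/4.

1/4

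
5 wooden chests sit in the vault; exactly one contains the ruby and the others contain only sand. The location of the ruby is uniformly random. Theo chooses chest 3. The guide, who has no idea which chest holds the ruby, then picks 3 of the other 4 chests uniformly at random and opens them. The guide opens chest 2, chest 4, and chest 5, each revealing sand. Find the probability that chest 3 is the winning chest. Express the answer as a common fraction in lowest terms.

Apply Bayes' rule, conditioning on where the ruby actually is.
If it is in either of chests 1 and 3 (prior 1/5 each): the guide picks exactly this set with probability 1/4 regardless, and none is the prize; weight (1/5)·(1/4) = 1/20 each.
If it is in any of chests 2, 4, and 5 (prior 1/5 each): that chest was opened and seen not to hold the prize — ruled out; weight (1/5)·0 = 0 each.
The weights sum to 1/10.
So P(the ruby in chest 3 | the guide opened chest 2, chest 4, and chest 5) = (1/20) / (1/10) = 1/2.

1/2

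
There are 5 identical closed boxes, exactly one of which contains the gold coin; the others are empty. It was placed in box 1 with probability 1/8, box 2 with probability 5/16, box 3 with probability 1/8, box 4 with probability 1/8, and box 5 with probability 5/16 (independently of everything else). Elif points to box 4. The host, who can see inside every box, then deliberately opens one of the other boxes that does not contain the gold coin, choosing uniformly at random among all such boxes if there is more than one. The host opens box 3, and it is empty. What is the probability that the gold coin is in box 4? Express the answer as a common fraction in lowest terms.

1/9

Apply Bayes' rule, conditioning on where the gold coin actually is.
If it is in box 1 (prior 1/8): the host has 3 equally likely choices, so probability 1/3; weight (1/8)·(1/3) = 1/24.
If it is in either of boxes 2 and 5 (prior 5/16 each): the host has 3 equally likely choices, so probability 1/3; weight (5/16)·(1/3) = 5/48 each.
If it is in box 3 (prior 1/8): the host opened box 3, so this case is ruled out; weight (1/8)·0 = 0.
If it is in box 4 (prior 1/8): the host has 4 equally likely choices, so probability 1/4; weight (1/8)·(1/4) = 1/32.
The weights sum to 9/32.
So P(the gold coin in box 4 | the host opened box 3) = (1/32) / (9/32) = 1/9.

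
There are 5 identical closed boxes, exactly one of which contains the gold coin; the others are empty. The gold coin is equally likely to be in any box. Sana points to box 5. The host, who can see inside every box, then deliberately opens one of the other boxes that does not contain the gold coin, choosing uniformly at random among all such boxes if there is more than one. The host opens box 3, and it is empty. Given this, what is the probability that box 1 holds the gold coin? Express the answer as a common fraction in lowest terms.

4/15

Consider each possible location of the gold coin in turn.
If it is in any of boxes 1, 2, and 4 (prior 1/5 each): the host has 3 equally likely choices, so probability 1/3; weight (1/5)·(1/3) = 1/15 each.
If it is in box 3 (prior 1/5): the host opened box 3, so this case is ruled out; weight (1/5)·0 = 0.
If it is in box 5 (prior 1/5): the host has 4 equally likely choices, so probability 1/4; weight (1/5)·(1/4) = 1/20.
The weights sum to 1/4.
So P(the gold coin in box 1 | the host opened box 3) = (1/15) / (1/4) = 4/15.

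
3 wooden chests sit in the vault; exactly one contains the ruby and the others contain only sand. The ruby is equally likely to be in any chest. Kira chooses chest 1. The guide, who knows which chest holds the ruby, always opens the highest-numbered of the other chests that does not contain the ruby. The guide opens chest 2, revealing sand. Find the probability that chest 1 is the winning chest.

Consider each possible location of the ruby in turn.
If it is in chest 1 (prior 1/3): the guide would have opened chest 3 instead, probability 0; weight (1/3)·0 = 0.
If it is in chest 2 (prior 1/3): the guide opened chest 2, so this case is ruled out; weight (1/3)·0 = 0.
If it is in chest 3 (prior 1/3): chest 2 is the highest-numbered option available, probability 1; weight (1/3)·1 = 1/3.
The weights sum to 1/3.
So P(the ruby in chest 1 | the guide opened chest 2) = 0 / (1/3) = 0.

0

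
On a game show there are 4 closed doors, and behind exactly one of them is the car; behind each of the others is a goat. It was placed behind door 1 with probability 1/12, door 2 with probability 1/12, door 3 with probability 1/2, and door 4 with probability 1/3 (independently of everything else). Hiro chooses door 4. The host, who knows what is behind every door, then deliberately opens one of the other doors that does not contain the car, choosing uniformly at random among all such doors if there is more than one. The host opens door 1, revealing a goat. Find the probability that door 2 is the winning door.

Consider each possible location of the car in turn.
If it is behind door 1 (prior 1/12): the host opened door 1, so this case is ruled out; weight (1/12)·0 = 0.
If it is behind door 2 (prior 1/12): the host has 2 equally likely choices, so probability 1/2; weight (1/12)·(1/2) = 1/24.
If it is behind door 3 (prior 1/2): the host has 2 equally likely choices, so probability 1/2; weight (1/2)·(1/2) = 1/4.
If it is behind door 4 (prior 1/3): the host has 3 equally likely choices, so probability 1/3; weight (1/3)·(1/3) = 1/9.
The weights sum to 29/72.
So P(the car behind door 2 | the host opened door 1) = (1/24) / (29/72) = 3/29.

3/29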